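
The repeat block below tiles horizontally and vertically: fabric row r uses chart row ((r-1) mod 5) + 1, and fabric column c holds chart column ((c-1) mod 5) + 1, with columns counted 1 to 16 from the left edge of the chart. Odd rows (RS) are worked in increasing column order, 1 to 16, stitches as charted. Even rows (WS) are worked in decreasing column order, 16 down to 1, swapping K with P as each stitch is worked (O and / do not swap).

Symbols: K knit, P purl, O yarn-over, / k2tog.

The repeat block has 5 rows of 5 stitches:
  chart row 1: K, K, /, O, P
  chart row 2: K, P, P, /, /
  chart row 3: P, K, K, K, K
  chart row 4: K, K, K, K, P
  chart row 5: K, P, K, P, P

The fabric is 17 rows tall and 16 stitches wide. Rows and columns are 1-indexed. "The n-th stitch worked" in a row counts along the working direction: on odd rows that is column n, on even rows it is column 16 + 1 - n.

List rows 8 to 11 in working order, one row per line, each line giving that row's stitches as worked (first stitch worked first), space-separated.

Result:
K P P P P K P P P P K P P P P K
K K K K P K K K K P K K K K P K
P K K P K P K K P K P K K P K P
K K / O P K K / O P K K / O P K

Derivation:
Row 8: chart row 3, WS - tiled (columns 1-16): P K K K K P K K K K P K K K K P; work from column 16 back to 1 with K<->P swapped.
Row 9: chart row 4, RS - tile across columns 1-16 and work as-is.
Row 10: chart row 5, WS - tiled (columns 1-16): K P K P P K P K P P K P K P P K; work from column 16 back to 1 with K<->P swapped.
Row 11: chart row 1, RS - tile across columns 1-16 and work as-is.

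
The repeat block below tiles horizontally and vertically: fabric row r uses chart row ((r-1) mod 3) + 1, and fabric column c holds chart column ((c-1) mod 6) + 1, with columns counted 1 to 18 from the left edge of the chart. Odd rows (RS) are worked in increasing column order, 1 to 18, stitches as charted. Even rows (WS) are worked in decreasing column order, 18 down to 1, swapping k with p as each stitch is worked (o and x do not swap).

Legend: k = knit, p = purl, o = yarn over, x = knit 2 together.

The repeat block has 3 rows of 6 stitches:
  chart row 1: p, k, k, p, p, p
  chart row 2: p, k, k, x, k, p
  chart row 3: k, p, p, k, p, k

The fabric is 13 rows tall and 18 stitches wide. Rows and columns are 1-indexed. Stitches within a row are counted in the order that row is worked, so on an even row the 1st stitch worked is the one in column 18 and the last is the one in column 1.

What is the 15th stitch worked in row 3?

For row 3: chart row = ((3-1) mod 3) + 1 = 3; this is a RS (odd) row.
Chart row 3 tiled across columns 1-18: k p p k p k k p p k p k k p p k p k
RS row: no reversal, no swap; stitch n worked = column n.
Stitch 15 in working order -> p

Stitch:
p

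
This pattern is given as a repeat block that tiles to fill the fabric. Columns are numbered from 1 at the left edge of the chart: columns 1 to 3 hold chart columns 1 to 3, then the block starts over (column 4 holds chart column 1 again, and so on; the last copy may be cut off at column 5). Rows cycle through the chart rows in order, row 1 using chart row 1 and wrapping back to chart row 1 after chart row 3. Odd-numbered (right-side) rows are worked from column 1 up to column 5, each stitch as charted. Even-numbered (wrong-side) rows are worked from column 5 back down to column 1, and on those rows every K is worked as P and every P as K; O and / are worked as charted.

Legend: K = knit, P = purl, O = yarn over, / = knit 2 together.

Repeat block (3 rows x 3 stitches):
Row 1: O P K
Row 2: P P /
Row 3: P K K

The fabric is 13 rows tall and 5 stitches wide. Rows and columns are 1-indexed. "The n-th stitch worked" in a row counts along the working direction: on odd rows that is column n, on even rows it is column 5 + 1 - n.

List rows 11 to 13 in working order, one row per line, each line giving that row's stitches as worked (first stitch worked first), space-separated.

== ROWS AS WORKED ==
P P / P P
P K P P K
O P K O P

Derivation:
Row 11: chart row 2, RS - tile across columns 1-5 and work as-is.
Row 12: chart row 3, WS - tiled (columns 1-5): P K K P K; work from column 5 back to 1 with K<->P swapped.
Row 13: chart row 1, RS - tile across columns 1-5 and work as-is.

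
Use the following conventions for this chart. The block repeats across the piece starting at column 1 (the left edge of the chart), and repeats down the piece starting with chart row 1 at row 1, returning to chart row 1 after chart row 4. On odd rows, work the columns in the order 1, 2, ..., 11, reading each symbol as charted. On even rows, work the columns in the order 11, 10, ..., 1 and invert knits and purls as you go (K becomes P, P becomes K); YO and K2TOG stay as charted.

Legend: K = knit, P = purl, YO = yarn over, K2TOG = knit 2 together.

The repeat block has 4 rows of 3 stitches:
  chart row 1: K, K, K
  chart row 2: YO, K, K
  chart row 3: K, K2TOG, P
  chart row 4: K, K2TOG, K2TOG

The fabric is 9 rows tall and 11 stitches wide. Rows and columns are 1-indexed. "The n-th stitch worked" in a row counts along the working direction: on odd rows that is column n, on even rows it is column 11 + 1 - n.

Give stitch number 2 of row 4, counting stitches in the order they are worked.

Row 4 uses chart row ((4-1) mod 4)+1 = 4. Row 4 is even, so WS.
Chart row 4 tiled across columns 1-11: K K2TOG K2TOG K K2TOG K2TOG K K2TOG K2TOG K K2TOG
Wrong side: read the tiled row from column 11 down to 1 and exchange K with P (leave YO, K2TOG).
Row 4 as worked: K2TOG P K2TOG K2TOG P K2TOG K2TOG P K2TOG K2TOG P
Stitch 2 in working order -> P

Stitch:
P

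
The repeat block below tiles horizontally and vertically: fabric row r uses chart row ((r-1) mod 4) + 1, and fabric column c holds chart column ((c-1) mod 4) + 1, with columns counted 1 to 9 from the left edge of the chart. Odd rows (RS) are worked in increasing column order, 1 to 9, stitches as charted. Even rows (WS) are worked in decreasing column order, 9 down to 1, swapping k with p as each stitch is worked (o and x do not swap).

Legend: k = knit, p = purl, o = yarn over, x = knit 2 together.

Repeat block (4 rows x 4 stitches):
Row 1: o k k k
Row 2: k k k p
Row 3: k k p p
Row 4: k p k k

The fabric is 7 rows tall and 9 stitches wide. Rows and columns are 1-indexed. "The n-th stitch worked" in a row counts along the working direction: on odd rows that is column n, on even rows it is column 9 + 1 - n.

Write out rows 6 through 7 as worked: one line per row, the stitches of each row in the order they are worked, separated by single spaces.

Result:
p k p p p k p p p
k k p p k k p p k

Derivation:
Row 6: chart row 2, WS - tiled (columns 1-9): k k k p k k k p k; work from column 9 back to 1 with k<->p swapped.
Row 7: chart row 3, RS - tile across columns 1-9 and work as-is.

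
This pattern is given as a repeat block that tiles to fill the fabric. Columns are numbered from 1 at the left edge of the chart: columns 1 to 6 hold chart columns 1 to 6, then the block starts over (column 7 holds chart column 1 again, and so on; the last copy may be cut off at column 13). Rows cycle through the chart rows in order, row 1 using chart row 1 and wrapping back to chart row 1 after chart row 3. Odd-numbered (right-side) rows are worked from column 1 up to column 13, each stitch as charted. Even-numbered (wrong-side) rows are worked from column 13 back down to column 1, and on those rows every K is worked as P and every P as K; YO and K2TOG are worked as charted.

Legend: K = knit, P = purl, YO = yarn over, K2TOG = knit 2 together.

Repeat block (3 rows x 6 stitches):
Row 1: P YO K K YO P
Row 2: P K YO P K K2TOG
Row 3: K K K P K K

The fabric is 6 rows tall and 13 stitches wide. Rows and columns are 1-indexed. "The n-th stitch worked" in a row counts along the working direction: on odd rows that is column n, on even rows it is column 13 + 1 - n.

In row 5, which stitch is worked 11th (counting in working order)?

Result:
K

Derivation:
For row 5: chart row = ((5-1) mod 3) + 1 = 2; this is a RS (odd) row.
Chart row 2 tiled across columns 1-13: P K YO P K K2TOG P K YO P K K2TOG P
RS row: no reversal, no swap; stitch n worked = column n.
Counting 11 along the worked row gives K.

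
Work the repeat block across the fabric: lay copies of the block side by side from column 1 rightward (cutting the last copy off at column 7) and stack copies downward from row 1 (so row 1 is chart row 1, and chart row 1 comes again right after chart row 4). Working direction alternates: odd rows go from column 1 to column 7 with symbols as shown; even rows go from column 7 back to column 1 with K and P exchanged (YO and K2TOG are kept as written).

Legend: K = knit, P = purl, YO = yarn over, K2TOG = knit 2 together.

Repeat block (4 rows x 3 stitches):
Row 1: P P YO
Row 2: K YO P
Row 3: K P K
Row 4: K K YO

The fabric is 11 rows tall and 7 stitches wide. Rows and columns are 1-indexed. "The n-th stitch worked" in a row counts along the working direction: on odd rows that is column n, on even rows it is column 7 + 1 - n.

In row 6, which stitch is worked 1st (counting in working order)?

Row 6: (6-1) mod 4 = 1, so use chart row 2. Even row -> WS.
Chart row 2 tiled across columns 1-7: K YO P K YO P K
Wrong side: read the tiled row from column 7 down to 1 and exchange K with P (leave YO, K2TOG).
Row 6 as worked: P K YO P K YO P
Stitch 1 in working order -> P

Result:
P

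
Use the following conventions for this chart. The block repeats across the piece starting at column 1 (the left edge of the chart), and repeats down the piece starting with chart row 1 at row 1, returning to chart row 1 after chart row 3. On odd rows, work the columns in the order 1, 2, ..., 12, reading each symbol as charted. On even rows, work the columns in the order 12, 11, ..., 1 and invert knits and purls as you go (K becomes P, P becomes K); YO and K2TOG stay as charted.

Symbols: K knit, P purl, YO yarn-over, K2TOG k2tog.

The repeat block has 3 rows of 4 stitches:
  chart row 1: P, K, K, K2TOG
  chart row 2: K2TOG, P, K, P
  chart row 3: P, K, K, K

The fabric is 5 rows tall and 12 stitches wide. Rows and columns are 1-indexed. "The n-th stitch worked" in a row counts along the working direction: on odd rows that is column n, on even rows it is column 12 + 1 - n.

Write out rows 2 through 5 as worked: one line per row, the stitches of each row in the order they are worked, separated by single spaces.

Result:
K P K K2TOG K P K K2TOG K P K K2TOG
P K K K P K K K P K K K
K2TOG P P K K2TOG P P K K2TOG P P K
K2TOG P K P K2TOG P K P K2TOG P K P

Derivation:
Row 2: chart row 2, WS - tiled (columns 1-12): K2TOG P K P K2TOG P K P K2TOG P K P; work from column 12 back to 1 with K<->P swapped.
Row 3: chart row 3, RS - tile across columns 1-12 and work as-is.
Row 4: chart row 1, WS - tiled (columns 1-12): P K K K2TOG P K K K2TOG P K K K2TOG; work from column 12 back to 1 with K<->P swapped.
Row 5: chart row 2, RS - tile across columns 1-12 and work as-is.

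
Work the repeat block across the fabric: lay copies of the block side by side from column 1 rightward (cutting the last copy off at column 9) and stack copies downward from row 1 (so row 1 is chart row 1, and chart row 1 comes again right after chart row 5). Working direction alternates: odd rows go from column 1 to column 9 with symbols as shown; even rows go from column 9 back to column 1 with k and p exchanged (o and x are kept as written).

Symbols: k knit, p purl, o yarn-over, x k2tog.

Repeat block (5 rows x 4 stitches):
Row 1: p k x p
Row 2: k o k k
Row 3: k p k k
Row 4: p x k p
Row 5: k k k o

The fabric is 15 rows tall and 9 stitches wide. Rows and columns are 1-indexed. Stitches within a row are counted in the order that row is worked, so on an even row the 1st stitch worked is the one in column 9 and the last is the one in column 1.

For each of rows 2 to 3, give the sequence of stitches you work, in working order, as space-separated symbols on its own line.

Row 2: chart row 2, WS - tiled (columns 1-9): k o k k k o k k k; work from column 9 back to 1 with k<->p swapped.
Row 3: chart row 3, RS - tile across columns 1-9 and work as-is.

Rows as worked:
p p p o p p p o p
k p k k k p k k k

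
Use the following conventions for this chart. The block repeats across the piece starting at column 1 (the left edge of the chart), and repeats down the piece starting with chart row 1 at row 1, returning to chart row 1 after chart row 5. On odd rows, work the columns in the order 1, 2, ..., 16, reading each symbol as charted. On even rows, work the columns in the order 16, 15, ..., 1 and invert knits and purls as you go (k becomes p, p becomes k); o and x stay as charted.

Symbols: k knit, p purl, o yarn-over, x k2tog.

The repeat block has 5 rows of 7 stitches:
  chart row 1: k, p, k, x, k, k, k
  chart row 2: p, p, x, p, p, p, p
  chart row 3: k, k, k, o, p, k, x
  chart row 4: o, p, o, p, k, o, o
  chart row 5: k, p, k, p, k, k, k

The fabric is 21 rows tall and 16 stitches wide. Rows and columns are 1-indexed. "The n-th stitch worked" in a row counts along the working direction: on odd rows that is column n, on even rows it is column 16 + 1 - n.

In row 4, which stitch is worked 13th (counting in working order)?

Row 4: (4-1) mod 5 = 3, so use chart row 4. Even row -> WS.
Chart row 4 tiled across columns 1-16: o p o p k o o o p o p k o o o p
WS row: flip the tiled sequence (start at column 16) and apply k<->p; o and x stay.
Row 4 as worked: k o o o p k o k o o o p k o k o
The 13th stitch worked is k.

== STITCH ==
k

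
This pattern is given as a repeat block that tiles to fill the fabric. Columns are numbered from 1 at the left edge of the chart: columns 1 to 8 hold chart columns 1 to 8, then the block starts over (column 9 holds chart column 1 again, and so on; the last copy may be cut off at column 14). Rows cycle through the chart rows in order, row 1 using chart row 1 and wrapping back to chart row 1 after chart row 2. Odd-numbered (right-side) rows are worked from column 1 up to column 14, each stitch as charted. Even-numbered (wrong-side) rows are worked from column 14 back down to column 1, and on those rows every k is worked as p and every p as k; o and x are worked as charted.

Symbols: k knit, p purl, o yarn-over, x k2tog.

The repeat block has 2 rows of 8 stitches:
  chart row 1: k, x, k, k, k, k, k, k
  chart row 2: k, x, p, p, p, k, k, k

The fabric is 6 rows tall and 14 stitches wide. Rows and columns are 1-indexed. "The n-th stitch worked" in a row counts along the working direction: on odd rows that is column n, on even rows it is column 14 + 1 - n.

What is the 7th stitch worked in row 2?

== STITCH ==
p

Derivation:
Row 2: (2-1) mod 2 = 1, so use chart row 2. Even row -> WS.
Chart row 2 tiled across columns 1-14: k x p p p k k k k x p p p k
WS: work from column 14 back to column 1 (reverse the tiled row), swapping k<->p (o and x unchanged).
Row 2 as worked: p k k k x p p p p k k k x p
The 7th stitch worked is p.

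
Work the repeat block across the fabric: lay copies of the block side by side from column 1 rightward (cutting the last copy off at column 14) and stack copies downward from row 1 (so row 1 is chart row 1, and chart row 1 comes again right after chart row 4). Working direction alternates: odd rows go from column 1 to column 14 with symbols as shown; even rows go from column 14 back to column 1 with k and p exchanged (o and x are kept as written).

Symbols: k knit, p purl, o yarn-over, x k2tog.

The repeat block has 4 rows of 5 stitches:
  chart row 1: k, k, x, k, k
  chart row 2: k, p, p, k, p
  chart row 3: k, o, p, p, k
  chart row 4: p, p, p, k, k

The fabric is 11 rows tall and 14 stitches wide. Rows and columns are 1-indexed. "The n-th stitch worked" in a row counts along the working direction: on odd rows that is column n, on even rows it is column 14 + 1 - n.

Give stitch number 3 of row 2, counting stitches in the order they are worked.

Row 2: (2-1) mod 4 = 1, so use chart row 2. Even row -> WS.
Chart row 2 tiled across columns 1-14: k p p k p k p p k p k p p k
WS row: flip the tiled sequence (start at column 14) and apply k<->p; o and x stay.
Row 2 as worked: p k k p k p k k p k p k k p
Counting 3 along the worked row gives k.

Stitch:
k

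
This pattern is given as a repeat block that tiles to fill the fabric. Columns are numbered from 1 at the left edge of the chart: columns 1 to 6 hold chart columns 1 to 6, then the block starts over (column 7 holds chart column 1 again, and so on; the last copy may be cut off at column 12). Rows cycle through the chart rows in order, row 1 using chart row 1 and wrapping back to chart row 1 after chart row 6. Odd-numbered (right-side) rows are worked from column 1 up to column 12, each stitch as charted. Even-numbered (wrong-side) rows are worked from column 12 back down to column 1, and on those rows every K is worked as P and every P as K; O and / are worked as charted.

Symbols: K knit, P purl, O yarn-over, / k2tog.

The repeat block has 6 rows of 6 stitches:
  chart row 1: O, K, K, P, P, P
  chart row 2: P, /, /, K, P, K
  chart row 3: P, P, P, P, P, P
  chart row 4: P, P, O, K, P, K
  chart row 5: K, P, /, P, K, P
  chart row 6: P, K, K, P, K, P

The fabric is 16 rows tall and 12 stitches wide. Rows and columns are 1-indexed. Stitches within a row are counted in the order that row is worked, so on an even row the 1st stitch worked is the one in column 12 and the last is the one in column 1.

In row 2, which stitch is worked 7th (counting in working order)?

Result:
P

Derivation:
For row 2: chart row = ((2-1) mod 6) + 1 = 2; this is a WS (even) row.
Chart row 2 tiled across columns 1-12: P / / K P K P / / K P K
Wrong side: read the tiled row from column 12 down to 1 and exchange K with P (leave O, /).
Row 2 as worked: P K P / / K P K P / / K
Counting 7 along the worked row gives P.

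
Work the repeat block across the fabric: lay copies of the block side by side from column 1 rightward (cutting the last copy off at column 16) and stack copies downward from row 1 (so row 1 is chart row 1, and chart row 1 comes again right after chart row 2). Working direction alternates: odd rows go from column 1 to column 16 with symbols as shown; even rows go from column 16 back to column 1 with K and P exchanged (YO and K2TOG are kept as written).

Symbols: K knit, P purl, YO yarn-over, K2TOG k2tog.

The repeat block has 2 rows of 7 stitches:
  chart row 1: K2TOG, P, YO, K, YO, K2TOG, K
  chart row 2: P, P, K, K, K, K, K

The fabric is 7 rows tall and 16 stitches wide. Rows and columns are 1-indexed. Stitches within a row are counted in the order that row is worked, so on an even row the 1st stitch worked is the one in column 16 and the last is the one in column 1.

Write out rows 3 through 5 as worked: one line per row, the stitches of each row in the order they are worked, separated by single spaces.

Row 3: chart row 1, RS - tile across columns 1-16 and work as-is.
Row 4: chart row 2, WS - tiled (columns 1-16): P P K K K K K P P K K K K K P P; work from column 16 back to 1 with K<->P swapped.
Row 5: chart row 1, RS - tile across columns 1-16 and work as-is.

Result:
K2TOG P YO K YO K2TOG K K2TOG P YO K YO K2TOG K K2TOG P
K K P P P P P K K P P P P P K K
K2TOG P YO K YO K2TOG K K2TOG P YO K YO K2TOG K K2TOG P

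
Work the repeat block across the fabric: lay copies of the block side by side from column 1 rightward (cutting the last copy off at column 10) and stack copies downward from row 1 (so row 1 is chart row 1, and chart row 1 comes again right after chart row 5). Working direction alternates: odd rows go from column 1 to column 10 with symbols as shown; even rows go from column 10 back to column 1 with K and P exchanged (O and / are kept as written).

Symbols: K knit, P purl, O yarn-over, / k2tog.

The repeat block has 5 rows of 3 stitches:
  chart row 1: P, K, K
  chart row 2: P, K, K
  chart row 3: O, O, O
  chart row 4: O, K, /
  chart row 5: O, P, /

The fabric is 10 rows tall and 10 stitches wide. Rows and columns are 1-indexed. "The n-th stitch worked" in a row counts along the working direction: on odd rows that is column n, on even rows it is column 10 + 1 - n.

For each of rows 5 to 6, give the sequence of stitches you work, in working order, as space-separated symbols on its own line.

Rows as worked:
O P / O P / O P / O
K P P K P P K P P K

Derivation:
Row 5: chart row 5, RS - tile across columns 1-10 and work as-is.
Row 6: chart row 1, WS - tiled (columns 1-10): P K K P K K P K K P; work from column 10 back to 1 with K<->P swapped.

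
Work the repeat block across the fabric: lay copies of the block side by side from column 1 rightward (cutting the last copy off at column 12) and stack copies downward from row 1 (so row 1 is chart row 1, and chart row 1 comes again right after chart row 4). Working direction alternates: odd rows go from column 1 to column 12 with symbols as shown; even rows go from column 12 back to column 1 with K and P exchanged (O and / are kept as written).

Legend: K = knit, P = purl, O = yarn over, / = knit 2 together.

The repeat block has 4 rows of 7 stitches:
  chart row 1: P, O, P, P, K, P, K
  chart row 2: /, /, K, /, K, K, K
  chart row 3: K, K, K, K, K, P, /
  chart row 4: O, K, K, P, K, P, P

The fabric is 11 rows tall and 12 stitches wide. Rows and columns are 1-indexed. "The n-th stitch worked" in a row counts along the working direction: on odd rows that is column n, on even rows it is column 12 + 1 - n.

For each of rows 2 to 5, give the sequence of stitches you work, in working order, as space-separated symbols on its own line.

Row 2: chart row 2, WS - tiled (columns 1-12): / / K / K K K / / K / K; work from column 12 back to 1 with K<->P swapped.
Row 3: chart row 3, RS - tile across columns 1-12 and work as-is.
Row 4: chart row 4, WS - tiled (columns 1-12): O K K P K P P O K K P K; work from column 12 back to 1 with K<->P swapped.
Row 5: chart row 1, RS - tile across columns 1-12 and work as-is.

Rows as worked:
P / P / / P P P / P / /
K K K K K P / K K K K K
P K P P O K K P K P P O
P O P P K P K P O P P K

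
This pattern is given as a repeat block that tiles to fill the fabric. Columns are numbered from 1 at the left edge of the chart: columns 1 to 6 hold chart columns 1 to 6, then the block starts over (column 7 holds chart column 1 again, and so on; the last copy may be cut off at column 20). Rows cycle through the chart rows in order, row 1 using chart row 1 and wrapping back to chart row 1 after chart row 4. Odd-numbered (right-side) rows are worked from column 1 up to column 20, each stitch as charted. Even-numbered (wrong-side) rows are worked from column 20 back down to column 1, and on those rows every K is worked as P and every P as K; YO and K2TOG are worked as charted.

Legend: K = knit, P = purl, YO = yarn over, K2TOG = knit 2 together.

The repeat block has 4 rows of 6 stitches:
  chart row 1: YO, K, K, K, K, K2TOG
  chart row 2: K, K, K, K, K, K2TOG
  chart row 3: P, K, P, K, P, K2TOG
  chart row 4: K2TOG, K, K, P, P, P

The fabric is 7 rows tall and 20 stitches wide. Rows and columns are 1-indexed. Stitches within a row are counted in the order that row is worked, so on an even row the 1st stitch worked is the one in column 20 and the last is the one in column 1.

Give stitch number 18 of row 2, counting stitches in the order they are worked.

Stitch:
P

Derivation:
For row 2: chart row = ((2-1) mod 4) + 1 = 2; this is a WS (even) row.
Chart row 2 tiled across columns 1-20: K K K K K K2TOG K K K K K K2TOG K K K K K K2TOG K K
WS row: flip the tiled sequence (start at column 20) and apply K<->P; YO and K2TOG stay.
Row 2 as worked: P P K2TOG P P P P P K2TOG P P P P P K2TOG P P P P P
Stitch 18 in working order -> P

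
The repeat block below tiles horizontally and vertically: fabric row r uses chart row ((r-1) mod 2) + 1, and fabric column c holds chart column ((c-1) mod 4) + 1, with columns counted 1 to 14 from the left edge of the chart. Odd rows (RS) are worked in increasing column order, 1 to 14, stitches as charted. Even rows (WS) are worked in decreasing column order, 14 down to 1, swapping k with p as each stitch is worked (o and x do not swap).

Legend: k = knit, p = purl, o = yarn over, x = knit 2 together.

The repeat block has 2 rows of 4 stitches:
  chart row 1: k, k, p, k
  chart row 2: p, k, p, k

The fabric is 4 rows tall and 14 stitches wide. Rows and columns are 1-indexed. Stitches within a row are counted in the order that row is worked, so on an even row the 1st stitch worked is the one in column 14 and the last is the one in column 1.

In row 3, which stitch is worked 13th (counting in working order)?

Row 3 uses chart row ((3-1) mod 2)+1 = 1. Row 3 is odd, so RS.
Chart row 1 tiled across columns 1-14: k k p k k k p k k k p k k k
Right side: take the tiled row as-is (worked left to right from column 1).
Counting 13 along the worked row gives k.

== STITCH ==
k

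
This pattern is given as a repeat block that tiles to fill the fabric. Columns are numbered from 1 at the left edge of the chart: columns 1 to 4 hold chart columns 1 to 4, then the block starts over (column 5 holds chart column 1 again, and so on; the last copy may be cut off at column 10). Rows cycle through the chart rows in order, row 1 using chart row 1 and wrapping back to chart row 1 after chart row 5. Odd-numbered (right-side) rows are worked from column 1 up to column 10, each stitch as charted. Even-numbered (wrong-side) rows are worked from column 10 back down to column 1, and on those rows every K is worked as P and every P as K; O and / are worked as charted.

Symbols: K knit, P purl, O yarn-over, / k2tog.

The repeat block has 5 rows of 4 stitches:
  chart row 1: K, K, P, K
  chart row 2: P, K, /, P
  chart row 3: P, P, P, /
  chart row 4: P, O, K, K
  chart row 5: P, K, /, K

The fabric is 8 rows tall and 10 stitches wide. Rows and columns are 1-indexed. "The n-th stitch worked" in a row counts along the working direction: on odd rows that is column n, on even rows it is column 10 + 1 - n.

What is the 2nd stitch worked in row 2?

Stitch:
K

Derivation:
Row 2 uses chart row ((2-1) mod 5)+1 = 2. Row 2 is even, so WS.
Chart row 2 tiled across columns 1-10: P K / P P K / P P K
Wrong side: read the tiled row from column 10 down to 1 and exchange K with P (leave O, /).
Row 2 as worked: P K K / P K K / P K
Stitch 2 in working order -> K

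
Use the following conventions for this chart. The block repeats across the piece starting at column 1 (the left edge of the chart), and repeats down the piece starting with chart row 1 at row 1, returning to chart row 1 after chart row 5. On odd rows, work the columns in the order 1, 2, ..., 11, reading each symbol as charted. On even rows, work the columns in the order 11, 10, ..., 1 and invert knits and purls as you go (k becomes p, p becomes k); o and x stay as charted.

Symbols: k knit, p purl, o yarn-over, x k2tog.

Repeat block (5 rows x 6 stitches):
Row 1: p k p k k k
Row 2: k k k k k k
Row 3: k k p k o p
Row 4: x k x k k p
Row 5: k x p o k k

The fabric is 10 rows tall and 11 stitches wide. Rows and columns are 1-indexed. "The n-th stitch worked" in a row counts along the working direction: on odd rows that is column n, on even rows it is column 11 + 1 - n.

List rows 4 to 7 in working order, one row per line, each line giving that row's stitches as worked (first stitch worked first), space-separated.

Result:
p p x p x k p p x p x
k x p o k k k x p o k
p p k p k p p p k p k
k k k k k k k k k k k

Derivation:
Row 4: chart row 4, WS - tiled (columns 1-11): x k x k k p x k x k k; work from column 11 back to 1 with k<->p swapped.
Row 5: chart row 5, RS - tile across columns 1-11 and work as-is.
Row 6: chart row 1, WS - tiled (columns 1-11): p k p k k k p k p k k; work from column 11 back to 1 with k<->p swapped.
Row 7: chart row 2, RS - tile across columns 1-11 and work as-is.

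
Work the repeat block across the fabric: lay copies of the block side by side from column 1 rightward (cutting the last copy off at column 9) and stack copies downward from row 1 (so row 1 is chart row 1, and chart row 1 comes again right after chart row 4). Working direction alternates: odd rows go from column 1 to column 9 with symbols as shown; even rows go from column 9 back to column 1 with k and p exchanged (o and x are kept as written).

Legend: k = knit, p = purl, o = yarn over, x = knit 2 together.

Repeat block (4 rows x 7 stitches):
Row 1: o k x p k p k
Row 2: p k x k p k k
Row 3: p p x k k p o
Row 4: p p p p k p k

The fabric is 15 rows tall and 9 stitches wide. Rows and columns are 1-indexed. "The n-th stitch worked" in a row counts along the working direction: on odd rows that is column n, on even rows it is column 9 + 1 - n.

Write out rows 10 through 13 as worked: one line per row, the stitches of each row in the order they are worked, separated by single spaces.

Result:
p k p p k p x p k
p p x k k p o p p
k k p k p k k k k
o k x p k p k o k

Derivation:
Row 10: chart row 2, WS - tiled (columns 1-9): p k x k p k k p k; work from column 9 back to 1 with k<->p swapped.
Row 11: chart row 3, RS - tile across columns 1-9 and work as-is.
Row 12: chart row 4, WS - tiled (columns 1-9): p p p p k p k p p; work from column 9 back to 1 with k<->p swapped.
Row 13: chart row 1, RS - tile across columns 1-9 and work as-is.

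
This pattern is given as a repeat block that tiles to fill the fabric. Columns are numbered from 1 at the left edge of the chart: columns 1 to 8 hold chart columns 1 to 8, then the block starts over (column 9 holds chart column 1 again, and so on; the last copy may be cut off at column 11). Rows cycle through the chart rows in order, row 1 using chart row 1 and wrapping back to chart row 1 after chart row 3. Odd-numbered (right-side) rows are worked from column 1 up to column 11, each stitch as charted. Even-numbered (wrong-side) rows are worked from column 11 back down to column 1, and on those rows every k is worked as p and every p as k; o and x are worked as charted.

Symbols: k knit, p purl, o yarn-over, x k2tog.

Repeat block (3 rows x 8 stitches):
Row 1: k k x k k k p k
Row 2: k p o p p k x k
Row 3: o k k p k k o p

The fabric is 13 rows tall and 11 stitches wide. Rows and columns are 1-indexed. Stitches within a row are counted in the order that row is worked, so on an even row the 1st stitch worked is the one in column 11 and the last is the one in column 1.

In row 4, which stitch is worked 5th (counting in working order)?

Result:
k

Derivation:
For row 4: chart row = ((4-1) mod 3) + 1 = 1; this is a WS (even) row.
Chart row 1 tiled across columns 1-11: k k x k k k p k k k x
WS row: flip the tiled sequence (start at column 11) and apply k<->p; o and x stay.
Row 4 as worked: x p p p k p p p x p p
Counting 5 along the worked row gives k.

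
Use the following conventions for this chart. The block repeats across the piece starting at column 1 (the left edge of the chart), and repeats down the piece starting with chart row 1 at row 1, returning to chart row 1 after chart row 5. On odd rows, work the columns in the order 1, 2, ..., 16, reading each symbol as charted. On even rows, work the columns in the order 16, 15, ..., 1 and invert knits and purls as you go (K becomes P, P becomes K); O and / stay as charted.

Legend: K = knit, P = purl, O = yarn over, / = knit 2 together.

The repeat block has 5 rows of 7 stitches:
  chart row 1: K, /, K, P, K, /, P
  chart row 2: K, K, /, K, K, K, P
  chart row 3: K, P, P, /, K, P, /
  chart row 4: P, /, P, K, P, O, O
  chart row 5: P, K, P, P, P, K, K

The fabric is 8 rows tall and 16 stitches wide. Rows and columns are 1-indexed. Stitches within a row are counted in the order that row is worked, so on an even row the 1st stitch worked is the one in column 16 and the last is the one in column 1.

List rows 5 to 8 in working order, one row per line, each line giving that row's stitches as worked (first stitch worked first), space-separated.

Row 5: chart row 5, RS - tile across columns 1-16 and work as-is.
Row 6: chart row 1, WS - tiled (columns 1-16): K / K P K / P K / K P K / P K /; work from column 16 back to 1 with K<->P swapped.
Row 7: chart row 2, RS - tile across columns 1-16 and work as-is.
Row 8: chart row 3, WS - tiled (columns 1-16): K P P / K P / K P P / K P / K P; work from column 16 back to 1 with K<->P swapped.

Result:
P K P P P K K P K P P P K K P K
/ P K / P K P / P K / P K P / P
K K / K K K P K K / K K K P K K
K P / K P / K K P / K P / K K P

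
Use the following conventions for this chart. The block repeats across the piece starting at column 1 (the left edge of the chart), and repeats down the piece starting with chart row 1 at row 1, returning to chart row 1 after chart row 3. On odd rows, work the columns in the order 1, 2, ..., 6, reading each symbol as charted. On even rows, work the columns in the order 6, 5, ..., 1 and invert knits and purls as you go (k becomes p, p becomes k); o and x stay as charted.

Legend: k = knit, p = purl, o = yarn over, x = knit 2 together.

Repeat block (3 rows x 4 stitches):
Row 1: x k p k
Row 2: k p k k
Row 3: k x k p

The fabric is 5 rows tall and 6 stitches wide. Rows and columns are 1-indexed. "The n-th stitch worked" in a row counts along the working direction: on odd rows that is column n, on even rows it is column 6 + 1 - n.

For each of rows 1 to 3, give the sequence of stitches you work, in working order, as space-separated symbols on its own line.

Row 1: chart row 1, RS - tile across columns 1-6 and work as-is.
Row 2: chart row 2, WS - tiled (columns 1-6): k p k k k p; work from column 6 back to 1 with k<->p swapped.
Row 3: chart row 3, RS - tile across columns 1-6 and work as-is.

== ROWS AS WORKED ==
x k p k x k
k p p p k p
k x k p k x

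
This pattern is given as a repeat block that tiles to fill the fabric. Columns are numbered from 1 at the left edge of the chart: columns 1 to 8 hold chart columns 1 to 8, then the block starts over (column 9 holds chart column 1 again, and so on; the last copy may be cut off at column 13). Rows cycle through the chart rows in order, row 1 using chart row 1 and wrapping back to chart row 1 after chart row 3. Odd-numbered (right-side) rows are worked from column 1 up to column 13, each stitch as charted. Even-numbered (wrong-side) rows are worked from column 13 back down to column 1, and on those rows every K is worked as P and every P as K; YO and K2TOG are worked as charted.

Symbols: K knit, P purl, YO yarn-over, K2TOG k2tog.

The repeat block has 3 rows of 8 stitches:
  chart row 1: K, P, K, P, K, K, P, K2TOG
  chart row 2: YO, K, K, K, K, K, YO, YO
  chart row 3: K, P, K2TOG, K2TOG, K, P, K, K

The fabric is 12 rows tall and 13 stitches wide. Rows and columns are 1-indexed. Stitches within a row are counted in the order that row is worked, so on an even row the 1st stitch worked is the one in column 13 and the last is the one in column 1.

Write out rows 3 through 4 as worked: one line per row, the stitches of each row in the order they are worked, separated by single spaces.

Rows as worked:
K P K2TOG K2TOG K P K K K P K2TOG K2TOG K
P K P K P K2TOG K P P K P K P

Derivation:
Row 3: chart row 3, RS - tile across columns 1-13 and work as-is.
Row 4: chart row 1, WS - tiled (columns 1-13): K P K P K K P K2TOG K P K P K; work from column 13 back to 1 with K<->P swapped.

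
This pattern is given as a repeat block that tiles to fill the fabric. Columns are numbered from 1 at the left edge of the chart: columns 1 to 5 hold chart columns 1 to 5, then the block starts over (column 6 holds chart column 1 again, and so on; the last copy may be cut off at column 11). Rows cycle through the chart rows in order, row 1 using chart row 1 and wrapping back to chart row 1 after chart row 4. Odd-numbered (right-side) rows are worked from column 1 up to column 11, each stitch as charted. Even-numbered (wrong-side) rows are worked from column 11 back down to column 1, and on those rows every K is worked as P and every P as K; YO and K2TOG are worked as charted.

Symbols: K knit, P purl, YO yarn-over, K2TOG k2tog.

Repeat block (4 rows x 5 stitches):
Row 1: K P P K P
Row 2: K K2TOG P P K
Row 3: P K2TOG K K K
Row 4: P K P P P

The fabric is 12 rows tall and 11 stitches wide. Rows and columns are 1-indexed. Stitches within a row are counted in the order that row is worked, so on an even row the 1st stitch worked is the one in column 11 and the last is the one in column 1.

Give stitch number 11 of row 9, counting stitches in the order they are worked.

== STITCH ==
K

Derivation:
For row 9: chart row = ((9-1) mod 4) + 1 = 1; this is a RS (odd) row.
Chart row 1 tiled across columns 1-11: K P P K P K P P K P K
Right side: take the tiled row as-is (worked left to right from column 1).
Counting 11 along the worked row gives K.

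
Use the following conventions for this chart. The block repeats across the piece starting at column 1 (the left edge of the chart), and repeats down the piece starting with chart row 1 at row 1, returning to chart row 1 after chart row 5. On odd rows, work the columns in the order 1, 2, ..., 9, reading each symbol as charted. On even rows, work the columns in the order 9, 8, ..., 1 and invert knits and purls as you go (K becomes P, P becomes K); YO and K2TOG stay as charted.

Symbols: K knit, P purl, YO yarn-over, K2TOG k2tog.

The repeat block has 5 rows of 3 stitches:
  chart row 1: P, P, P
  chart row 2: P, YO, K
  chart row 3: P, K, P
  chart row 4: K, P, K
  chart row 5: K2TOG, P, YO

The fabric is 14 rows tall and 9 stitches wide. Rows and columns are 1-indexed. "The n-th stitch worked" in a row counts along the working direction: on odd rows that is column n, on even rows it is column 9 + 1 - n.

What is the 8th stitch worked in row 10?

Stitch:
K

Derivation:
Row 10: (10-1) mod 5 = 4, so use chart row 5. Even row -> WS.
Chart row 5 tiled across columns 1-9: K2TOG P YO K2TOG P YO K2TOG P YO
WS row: flip the tiled sequence (start at column 9) and apply K<->P; YO and K2TOG stay.
Row 10 as worked: YO K K2TOG YO K K2TOG YO K K2TOG
Stitch 8 in working order -> K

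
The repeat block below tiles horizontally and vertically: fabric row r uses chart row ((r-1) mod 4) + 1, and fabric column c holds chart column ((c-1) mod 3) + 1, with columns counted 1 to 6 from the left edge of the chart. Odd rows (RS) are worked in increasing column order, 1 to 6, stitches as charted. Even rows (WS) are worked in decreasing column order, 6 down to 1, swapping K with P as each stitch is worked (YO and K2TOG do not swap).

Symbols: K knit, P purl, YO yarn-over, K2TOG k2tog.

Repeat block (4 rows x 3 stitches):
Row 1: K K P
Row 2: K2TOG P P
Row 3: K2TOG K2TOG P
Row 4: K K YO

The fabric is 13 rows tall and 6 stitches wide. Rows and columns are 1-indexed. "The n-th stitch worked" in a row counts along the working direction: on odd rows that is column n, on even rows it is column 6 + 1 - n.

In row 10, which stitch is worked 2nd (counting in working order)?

Stitch:
K

Derivation:
Row 10: (10-1) mod 4 = 1, so use chart row 2. Even row -> WS.
Chart row 2 tiled across columns 1-6: K2TOG P P K2TOG P P
WS: work from column 6 back to column 1 (reverse the tiled row), swapping K<->P (YO and K2TOG unchanged).
Row 10 as worked: K K K2TOG K K K2TOG
Counting 2 along the worked row gives K.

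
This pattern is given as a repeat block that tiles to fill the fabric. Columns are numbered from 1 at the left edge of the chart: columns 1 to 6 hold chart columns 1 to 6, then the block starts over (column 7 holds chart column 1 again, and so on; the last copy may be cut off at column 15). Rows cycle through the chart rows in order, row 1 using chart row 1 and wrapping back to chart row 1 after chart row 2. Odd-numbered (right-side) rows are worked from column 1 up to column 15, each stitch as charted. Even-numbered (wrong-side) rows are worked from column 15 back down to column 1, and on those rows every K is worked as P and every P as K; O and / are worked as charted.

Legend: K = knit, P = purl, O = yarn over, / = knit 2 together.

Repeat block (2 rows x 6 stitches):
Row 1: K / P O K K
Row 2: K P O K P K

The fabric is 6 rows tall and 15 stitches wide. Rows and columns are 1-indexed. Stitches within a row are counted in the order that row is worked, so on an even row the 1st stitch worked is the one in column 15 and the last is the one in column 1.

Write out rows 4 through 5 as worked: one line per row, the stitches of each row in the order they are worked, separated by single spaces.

Row 4: chart row 2, WS - tiled (columns 1-15): K P O K P K K P O K P K K P O; work from column 15 back to 1 with K<->P swapped.
Row 5: chart row 1, RS - tile across columns 1-15 and work as-is.

== ROWS AS WORKED ==
O K P P K P O K P P K P O K P
K / P O K K K / P O K K K / P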